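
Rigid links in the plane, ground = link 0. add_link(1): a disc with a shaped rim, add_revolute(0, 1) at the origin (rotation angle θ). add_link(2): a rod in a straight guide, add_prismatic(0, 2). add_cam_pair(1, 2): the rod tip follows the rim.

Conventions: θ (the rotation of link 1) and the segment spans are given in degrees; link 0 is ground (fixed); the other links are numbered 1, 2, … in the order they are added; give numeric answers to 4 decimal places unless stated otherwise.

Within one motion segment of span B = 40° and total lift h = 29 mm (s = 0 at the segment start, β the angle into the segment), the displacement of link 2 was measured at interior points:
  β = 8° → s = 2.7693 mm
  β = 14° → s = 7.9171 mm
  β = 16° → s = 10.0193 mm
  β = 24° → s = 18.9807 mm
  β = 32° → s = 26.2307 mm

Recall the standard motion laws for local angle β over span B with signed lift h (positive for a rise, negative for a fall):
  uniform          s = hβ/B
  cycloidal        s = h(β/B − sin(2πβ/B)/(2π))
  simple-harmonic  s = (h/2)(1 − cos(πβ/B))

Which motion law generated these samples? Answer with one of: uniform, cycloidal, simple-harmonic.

candidates at β/B = r: uniform s = h·r (linear in β); cycloidal s = h·(r − sin(2πr)/(2π)); simple-harmonic s = (h/2)(1 − cos(πr))
β=8°: printed 2.7693 | uniform 5.8000, cycloidal 1.4104, simple-harmonic 2.7693
β=14°: printed 7.9171 | uniform 10.1500, cycloidal 6.4160, simple-harmonic 7.9171
β=16°: printed 10.0193 | uniform 11.6000, cycloidal 8.8871, simple-harmonic 10.0193
β=24°: printed 18.9807 | uniform 17.4000, cycloidal 20.1129, simple-harmonic 18.9807
β=32°: printed 26.2307 | uniform 23.2000, cycloidal 27.5896, simple-harmonic 26.2307
only one law matches every sample → simple-harmonic

simple-harmonic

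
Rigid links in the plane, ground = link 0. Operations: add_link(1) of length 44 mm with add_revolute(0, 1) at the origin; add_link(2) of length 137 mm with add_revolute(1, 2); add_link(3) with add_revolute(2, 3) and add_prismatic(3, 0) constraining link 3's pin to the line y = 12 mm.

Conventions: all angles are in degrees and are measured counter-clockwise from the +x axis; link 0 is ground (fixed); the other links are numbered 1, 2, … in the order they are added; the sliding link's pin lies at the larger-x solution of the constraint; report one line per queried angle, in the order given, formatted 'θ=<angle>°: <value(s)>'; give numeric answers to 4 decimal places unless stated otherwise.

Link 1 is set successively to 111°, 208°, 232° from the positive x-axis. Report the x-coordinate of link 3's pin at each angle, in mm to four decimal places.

geometry: r = 44 mm, L = 137 mm, e = 12 mm
θ=111°: crank pin P = (r cos θ, r sin θ) = (-15.768190, 41.077539)
θ=111°: h = r sin θ − e = 41.077539 − 12 = 29.077539
θ=111°: x = r cos θ + √(L² − h²) = -15.768190 + 133.878664 = 118.110474
θ=208°: crank pin P = (r cos θ, r sin θ) = (-38.849694, -20.656749)
θ=208°: h = r sin θ − e = -20.656749 − 12 = -32.656749
θ=208°: x = r cos θ + √(L² − h²) = -38.849694 + 133.050880 = 94.201186
θ=232°: crank pin P = (r cos θ, r sin θ) = (-27.089105, -34.672473)
θ=232°: h = r sin θ − e = -34.672473 − 12 = -46.672473
θ=232°: x = r cos θ + √(L² − h²) = -27.089105 + 128.804815 = 101.715710

θ=111°: 118.1105
θ=208°: 94.2012
θ=232°: 101.7157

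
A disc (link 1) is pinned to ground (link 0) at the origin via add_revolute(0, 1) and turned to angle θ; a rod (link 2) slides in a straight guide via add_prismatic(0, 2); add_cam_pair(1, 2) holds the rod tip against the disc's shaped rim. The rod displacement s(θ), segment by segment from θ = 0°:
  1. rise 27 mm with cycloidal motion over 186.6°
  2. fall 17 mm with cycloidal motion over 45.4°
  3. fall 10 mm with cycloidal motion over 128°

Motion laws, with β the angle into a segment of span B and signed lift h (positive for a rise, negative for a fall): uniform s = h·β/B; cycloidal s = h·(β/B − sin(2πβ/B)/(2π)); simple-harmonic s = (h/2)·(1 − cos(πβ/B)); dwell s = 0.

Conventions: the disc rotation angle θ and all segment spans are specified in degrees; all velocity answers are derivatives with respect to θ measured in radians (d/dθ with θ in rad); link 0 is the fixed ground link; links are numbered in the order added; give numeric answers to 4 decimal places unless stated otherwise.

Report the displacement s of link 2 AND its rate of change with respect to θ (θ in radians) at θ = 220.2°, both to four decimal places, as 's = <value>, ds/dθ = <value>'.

segment 1 (0° to 186.6°, cycloidal, h = 27) is passed completely: s = 0.0000 + (27) = 27.0000
θ = 220.2° falls in segment 2 (186.6° to 232°, cycloidal, h = -17): β = 220.2 − 186.6 = 33.6°, B = 45.4°; Δs = -17·(0.7401 − sin(2π·0.7401)/(2π)) = -15.2819; s = 27.0000 − 15.2819 = 11.7181
velocity in seg [186.6°–232°] (cycloidal), θ in radians: β = 33.6° = 0.5864 rad, B = 45.4° = 0.7924 rad; ds/dθ = (h/B)(1 − cos(2πβ/B)) = ((-17)/0.7924)(1 − cos(2π·0.7401)) = -22.789644 mm/rad

s = 11.7181, ds/dθ = -22.7896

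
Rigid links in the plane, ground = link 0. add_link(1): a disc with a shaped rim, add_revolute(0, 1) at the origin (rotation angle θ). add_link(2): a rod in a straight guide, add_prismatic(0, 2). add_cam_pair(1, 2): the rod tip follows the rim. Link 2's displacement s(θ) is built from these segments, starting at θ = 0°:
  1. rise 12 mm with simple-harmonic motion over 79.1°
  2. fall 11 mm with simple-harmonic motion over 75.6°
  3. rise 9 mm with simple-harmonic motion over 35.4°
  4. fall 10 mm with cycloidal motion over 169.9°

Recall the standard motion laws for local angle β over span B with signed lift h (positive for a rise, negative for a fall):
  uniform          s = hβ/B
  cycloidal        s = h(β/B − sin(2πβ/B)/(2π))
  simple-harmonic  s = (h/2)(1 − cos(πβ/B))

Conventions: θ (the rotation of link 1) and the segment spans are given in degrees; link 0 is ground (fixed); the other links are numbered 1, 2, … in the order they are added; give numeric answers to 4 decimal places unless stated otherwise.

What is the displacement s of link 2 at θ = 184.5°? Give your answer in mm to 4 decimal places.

segment 1 (0° to 79.1°, simple-harmonic, h = 12) is passed completely: s = 0.0000 + (12) = 12.0000
segment 2 (79.1° to 154.7°, simple-harmonic, h = -11) is passed completely: s = 12.0000 + (-11) = 1.0000
θ = 184.5° falls in segment 3 (154.7° to 190.1°, simple-harmonic, h = 9): β = 184.5 − 154.7 = 29.8°, B = 35.4°; Δs = 9/2·(1 − cos(π·0.8418)) = 8.4556; s = 1.0000 + 8.4556 = 9.4556

9.4556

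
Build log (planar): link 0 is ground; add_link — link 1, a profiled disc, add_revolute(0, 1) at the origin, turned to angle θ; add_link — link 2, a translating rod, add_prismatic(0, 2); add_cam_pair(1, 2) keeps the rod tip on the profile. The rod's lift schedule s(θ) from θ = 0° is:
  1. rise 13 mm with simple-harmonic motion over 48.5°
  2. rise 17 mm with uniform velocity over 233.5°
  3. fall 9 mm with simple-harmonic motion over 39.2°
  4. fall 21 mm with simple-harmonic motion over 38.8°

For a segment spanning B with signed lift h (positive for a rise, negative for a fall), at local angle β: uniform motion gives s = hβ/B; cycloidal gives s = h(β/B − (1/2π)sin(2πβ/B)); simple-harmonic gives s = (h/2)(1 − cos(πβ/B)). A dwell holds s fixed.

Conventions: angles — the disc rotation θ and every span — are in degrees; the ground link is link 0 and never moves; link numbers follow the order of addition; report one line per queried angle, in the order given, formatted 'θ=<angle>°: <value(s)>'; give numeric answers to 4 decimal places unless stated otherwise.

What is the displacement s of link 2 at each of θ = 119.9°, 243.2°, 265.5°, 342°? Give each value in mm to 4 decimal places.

seg 1 [0°–48.5°] simple-harmonic, h=13: full span → s += 13 → s = 13.0000
seg 2 [48.5°–282°] uniform, h=17: θ=119.9° here. β=71.4, B=233.5. 17·71.4/233.5 = 5.1983 → s = 18.1983
seg 2 [48.5°–282°] uniform, h=17: θ=243.2° here. β=194.7, B=233.5. 17·194.7/233.5 = 14.1752 → s = 27.1752
seg 2 [48.5°–282°] uniform, h=17: θ=265.5° here. β=217, B=233.5. 17·217/233.5 = 15.7987 → s = 28.7987
seg 2 [48.5°–282°] uniform, h=17: full span → s += 17 → s = 30.0000
seg 3 [282°–321.2°] simple-harmonic, h=-9: full span → s += -9 → s = 21.0000
seg 4 [321.2°–360°] simple-harmonic, h=-21: θ=342° here. β=20.8, B=38.8. -21/2·(1 − cos(π·0.5361)) = -11.6877 → s = 9.3123

θ=119.9°: 18.1983
θ=243.2°: 27.1752
θ=265.5°: 28.7987
θ=342°: 9.3123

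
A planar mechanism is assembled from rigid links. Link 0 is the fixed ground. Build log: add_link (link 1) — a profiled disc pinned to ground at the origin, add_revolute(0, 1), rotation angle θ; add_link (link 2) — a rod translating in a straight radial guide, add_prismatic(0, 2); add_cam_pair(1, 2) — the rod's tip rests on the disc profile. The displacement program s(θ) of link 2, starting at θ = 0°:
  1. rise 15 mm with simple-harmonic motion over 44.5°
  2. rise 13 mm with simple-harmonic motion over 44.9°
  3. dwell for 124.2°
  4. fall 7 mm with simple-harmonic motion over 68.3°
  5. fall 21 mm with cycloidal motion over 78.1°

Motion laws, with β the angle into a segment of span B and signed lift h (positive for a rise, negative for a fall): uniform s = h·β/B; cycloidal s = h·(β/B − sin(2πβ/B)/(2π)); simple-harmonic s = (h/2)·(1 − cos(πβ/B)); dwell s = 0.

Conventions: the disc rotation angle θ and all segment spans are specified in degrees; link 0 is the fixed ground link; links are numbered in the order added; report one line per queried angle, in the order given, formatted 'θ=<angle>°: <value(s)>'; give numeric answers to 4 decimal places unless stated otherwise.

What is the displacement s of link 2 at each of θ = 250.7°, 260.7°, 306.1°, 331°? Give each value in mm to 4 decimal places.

seg 1 [0°–44.5°] simple-harmonic, h=15: full span → s += 15 → s = 15.0000
seg 2 [44.5°–89.4°] simple-harmonic, h=13: full span → s += 13 → s = 28.0000
seg 3 [89.4°–213.6°] dwell: s stays 28.0000
seg 4 [213.6°–281.9°] simple-harmonic, h=-7: θ=250.7° here. β=37.1, B=68.3. -7/2·(1 − cos(π·0.5432)) = -3.9735 → s = 24.0265
seg 4 [213.6°–281.9°] simple-harmonic, h=-7: θ=260.7° here. β=47.1, B=68.3. -7/2·(1 − cos(π·0.6896)) = -5.4637 → s = 22.5363
seg 4 [213.6°–281.9°] simple-harmonic, h=-7: full span → s += -7 → s = 21.0000
seg 5 [281.9°–360°] cycloidal, h=-21: θ=306.1° here. β=24.2, B=78.1. -21·(0.3099 − sin(2π·0.3099)/(2π)) = -3.3984 → s = 17.6016
seg 5 [281.9°–360°] cycloidal, h=-21: θ=331° here. β=49.1, B=78.1. -21·(0.6287 − sin(2π·0.6287)/(2π)) = -15.6197 → s = 5.3803

θ=250.7°: 24.0265
θ=260.7°: 22.5363
θ=306.1°: 17.6016
θ=331°: 5.3803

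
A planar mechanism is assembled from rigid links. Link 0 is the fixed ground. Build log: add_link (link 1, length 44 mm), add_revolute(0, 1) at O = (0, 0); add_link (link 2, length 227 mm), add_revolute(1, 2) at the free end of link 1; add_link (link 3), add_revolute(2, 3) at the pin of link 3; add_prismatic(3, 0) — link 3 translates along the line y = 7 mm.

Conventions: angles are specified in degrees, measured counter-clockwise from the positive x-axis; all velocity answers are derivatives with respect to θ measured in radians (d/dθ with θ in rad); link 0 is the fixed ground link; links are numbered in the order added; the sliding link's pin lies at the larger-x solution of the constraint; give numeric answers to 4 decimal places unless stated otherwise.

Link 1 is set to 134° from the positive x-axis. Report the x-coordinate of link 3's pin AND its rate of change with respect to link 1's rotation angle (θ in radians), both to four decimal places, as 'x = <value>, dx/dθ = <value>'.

geometry: r = 44 mm, L = 227 mm, e = 7 mm
crank pin P = (r cos θ, r sin θ) = (-30.564968, 31.650951)
h = r sin θ − e = 31.650951 − 7 = 24.650951
x = r cos θ + √(L² − h²) = -30.564968 + 225.657552 = 195.092583
dx/dθ = −r sin θ − h·r cos θ/√(L² − h²) (θ in radians; h = 24.650951) = -28.312018

x = 195.0926, dx/dθ = -28.3120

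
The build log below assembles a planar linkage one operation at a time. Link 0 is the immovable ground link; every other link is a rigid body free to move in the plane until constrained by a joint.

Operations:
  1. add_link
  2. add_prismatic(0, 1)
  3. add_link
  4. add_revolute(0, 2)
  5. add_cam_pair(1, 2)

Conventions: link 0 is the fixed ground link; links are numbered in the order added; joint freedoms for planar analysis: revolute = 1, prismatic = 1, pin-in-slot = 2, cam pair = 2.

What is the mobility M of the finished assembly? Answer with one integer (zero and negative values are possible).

(L,J1,J2)=(1,0,0); link0 fixed
link1: (2,0,0)
P 0-1 [J1]: (2,1,0)
link2: (3,1,0)
R 0-2 [J1]: (3,2,0)
C 1-2 [J2]: (3,2,1)
Grübler: 3·2 − 2·2 − 1 = 1

M = 1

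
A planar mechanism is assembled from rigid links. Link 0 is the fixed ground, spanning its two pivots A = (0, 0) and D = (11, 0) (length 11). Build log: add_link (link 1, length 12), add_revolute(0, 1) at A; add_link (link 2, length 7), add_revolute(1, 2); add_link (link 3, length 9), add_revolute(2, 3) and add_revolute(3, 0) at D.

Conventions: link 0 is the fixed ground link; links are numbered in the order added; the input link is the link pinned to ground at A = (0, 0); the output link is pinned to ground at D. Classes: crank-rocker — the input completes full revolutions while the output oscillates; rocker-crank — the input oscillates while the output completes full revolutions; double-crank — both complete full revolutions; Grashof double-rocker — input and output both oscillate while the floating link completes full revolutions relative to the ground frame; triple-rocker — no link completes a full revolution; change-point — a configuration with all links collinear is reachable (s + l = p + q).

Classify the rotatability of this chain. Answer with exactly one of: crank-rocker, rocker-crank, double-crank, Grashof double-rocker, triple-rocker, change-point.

lengths: ground=11, input=12, coupler=7, output=9
sorted: s=7 (shortest), l=12 (longest), p+q=20
s + l = 19 vs p + q = 20
s + l < p + q (Grashof) with shortest = coupler link → Grashof double-rocker

Grashof double-rocker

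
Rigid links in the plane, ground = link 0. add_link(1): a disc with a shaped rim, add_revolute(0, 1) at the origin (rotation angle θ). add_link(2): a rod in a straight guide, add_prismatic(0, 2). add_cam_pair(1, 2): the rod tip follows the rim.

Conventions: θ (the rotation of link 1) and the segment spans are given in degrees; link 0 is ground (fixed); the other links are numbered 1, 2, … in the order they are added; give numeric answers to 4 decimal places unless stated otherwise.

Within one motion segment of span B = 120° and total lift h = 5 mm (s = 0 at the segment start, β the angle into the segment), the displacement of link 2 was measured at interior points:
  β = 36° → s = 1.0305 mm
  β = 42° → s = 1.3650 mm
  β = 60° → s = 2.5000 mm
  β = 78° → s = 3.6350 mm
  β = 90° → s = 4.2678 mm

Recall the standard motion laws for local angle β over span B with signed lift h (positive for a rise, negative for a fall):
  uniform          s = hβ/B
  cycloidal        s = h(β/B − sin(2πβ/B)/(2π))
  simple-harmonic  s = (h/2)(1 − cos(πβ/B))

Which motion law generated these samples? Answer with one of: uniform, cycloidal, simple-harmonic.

candidates at β/B = r: uniform s = h·r (linear in β); cycloidal s = h·(r − sin(2πr)/(2π)); simple-harmonic s = (h/2)(1 − cos(πr))
β=36°: printed 1.0305 | uniform 1.5000, cycloidal 0.7432, simple-harmonic 1.0305
β=42°: printed 1.3650 | uniform 1.7500, cycloidal 1.1062, simple-harmonic 1.3650
β=60°: printed 2.5000 | uniform 2.5000, cycloidal 2.5000, simple-harmonic 2.5000
β=78°: printed 3.6350 | uniform 3.2500, cycloidal 3.8938, simple-harmonic 3.6350
β=90°: printed 4.2678 | uniform 3.7500, cycloidal 4.5458, simple-harmonic 4.2678
only one law matches every sample → simple-harmonic

simple-harmonic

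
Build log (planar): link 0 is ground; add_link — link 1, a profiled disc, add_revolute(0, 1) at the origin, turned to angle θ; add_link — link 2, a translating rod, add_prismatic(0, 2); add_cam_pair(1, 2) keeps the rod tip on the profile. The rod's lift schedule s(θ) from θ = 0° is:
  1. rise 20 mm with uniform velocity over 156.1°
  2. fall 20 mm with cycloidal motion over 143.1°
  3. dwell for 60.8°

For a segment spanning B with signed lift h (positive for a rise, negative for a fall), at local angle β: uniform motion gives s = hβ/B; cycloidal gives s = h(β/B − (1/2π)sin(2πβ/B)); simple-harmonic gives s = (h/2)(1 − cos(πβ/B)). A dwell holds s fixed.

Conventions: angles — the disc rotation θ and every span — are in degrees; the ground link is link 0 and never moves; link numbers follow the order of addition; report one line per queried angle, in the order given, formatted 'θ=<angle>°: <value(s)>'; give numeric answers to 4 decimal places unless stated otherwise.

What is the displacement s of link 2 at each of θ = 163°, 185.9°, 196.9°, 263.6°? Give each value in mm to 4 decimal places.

seg 1 [0°–156.1°] uniform, h=20: full span → s += 20 → s = 20.0000
seg 2 [156.1°–299.2°] cycloidal, h=-20: θ=163° here. β=6.9, B=143.1. -20·(0.0482 − sin(2π·0.0482)/(2π)) = -0.0147 → s = 19.9853
seg 2 [156.1°–299.2°] cycloidal, h=-20: θ=185.9° here. β=29.8, B=143.1. -20·(0.2082 − sin(2π·0.2082)/(2π)) = -1.0907 → s = 18.9093
seg 2 [156.1°–299.2°] cycloidal, h=-20: θ=196.9° here. β=40.8, B=143.1. -20·(0.2851 − sin(2π·0.2851)/(2π)) = -2.5964 → s = 17.4036
seg 2 [156.1°–299.2°] cycloidal, h=-20: θ=263.6° here. β=107.5, B=143.1. -20·(0.7512 − sin(2π·0.7512)/(2π)) = -18.2075 → s = 1.7925

θ=163°: 19.9853
θ=185.9°: 18.9093
θ=196.9°: 17.4036
θ=263.6°: 1.7925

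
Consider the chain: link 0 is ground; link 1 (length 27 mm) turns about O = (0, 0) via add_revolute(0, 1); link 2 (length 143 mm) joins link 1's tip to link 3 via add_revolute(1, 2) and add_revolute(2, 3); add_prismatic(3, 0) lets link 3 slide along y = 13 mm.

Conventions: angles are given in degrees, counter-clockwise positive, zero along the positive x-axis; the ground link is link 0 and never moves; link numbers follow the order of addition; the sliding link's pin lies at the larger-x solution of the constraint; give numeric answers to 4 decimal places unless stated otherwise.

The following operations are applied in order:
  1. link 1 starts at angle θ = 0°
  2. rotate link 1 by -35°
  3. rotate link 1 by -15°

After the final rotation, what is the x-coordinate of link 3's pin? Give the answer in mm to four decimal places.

geometry: r = 27 mm, L = 143 mm, e = 13 mm; θ starts at 0°
rotate link 1 by -35°: θ ← 0° -35° = -35°
rotate link 1 by -15°: θ ← -35° -15° = -50°
crank pin P = (r cos θ, r sin θ) = (17.355265, -20.683200)
h = r sin θ − e = -20.683200 − 13 = -33.683200
x = r cos θ + √(L² − h²) = 17.355265 + 138.976408 = 156.331674

156.3317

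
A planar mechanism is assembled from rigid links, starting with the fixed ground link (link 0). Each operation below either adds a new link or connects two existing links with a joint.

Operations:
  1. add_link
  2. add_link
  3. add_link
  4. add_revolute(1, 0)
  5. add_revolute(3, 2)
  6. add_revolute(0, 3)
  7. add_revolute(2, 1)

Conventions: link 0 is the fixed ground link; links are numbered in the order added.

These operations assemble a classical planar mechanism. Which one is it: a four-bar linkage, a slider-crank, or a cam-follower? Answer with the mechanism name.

links: 4 (incl. ground); joints: 4 revolute, 0 prismatic, 0 higher (cam) pair, forming one closed loop
4 links in a single 4R loop → four-bar linkage

four-bar linkage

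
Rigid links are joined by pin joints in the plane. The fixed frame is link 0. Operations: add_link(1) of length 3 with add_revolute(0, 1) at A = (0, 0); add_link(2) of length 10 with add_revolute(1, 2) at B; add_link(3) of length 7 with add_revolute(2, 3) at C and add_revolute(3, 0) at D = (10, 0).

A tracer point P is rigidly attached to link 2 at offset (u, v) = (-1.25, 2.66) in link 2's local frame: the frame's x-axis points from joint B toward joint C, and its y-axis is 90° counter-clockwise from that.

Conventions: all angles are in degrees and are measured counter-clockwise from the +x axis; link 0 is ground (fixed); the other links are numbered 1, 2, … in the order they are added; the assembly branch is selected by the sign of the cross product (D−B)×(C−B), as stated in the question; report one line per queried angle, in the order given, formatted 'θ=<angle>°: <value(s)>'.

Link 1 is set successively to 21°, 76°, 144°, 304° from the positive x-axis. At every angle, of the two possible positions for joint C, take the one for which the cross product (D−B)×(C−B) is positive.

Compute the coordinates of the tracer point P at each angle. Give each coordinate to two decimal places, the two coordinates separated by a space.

A=(0,0), D=(10.00,0)
θ=21°: B = A + 3.00·(cos21°, sin21°) = (2.8007, 1.0751)
θ=21°: |BD| = 7.2791
θ=21°: circle(B,10.00) ∩ circle(D,7.00): a=7.1427, h=6.9987
θ=21°:   candidates: C₊=(10.8988,6.9421) cross=50.944; C₋=(8.8314,-6.9018) cross=-50.944
θ=21°:   branch + wants cross > 0 → take C=(10.8988,6.9421) (cross=50.944)
θ=21°: ex = (C−B)/|BC| = (0.8098,0.5867); ey = (-0.5867,0.8098)
θ=21°: P = B + -1.25·ex + 2.66·ey = (0.2279,2.4958)
θ=76°: B = A + 3.00·(cos76°, sin76°) = (0.7258, 2.9109)
θ=76°: |BD| = 9.7203
θ=76°: circle(B,10.00) ∩ circle(D,7.00): a=7.4835, h=6.6330
θ=76°:   candidates: C₊=(9.8522,6.9984) cross=64.475; C₋=(5.8795,-5.6588) cross=-64.475
θ=76°:   branch + wants cross > 0 → take C=(9.8522,6.9984) (cross=64.475)
θ=76°: ex = (C−B)/|BC| = (0.9126,0.4088); ey = (-0.4088,0.9126)
θ=76°: P = B + -1.25·ex + 2.66·ey = (-1.5023,4.8276)
θ=144°: B = A + 3.00·(cos144°, sin144°) = (-2.4271, 1.7634)
θ=144°: |BD| = 12.5515
θ=144°: circle(B,10.00) ∩ circle(D,7.00): a=8.3074, h=5.5666
θ=144°:   candidates: C₊=(6.5800,6.1077) cross=69.870; C₋=(5.0159,-4.9152) cross=-69.870
θ=144°:   branch + wants cross > 0 → take C=(6.5800,6.1077) (cross=69.870)
θ=144°: ex = (C−B)/|BC| = (0.9007,0.4344); ey = (-0.4344,0.9007)
θ=144°: P = B + -1.25·ex + 2.66·ey = (-4.7085,3.6162)
θ=304°: B = A + 3.00·(cos304°, sin304°) = (1.6776, -2.4871)
θ=304°: |BD| = 8.6861
θ=304°: circle(B,10.00) ∩ circle(D,7.00): a=7.2788, h=6.8571
θ=304°:   candidates: C₊=(6.6882,6.1670) cross=59.561; C₋=(10.6150,-6.9729) cross=-59.561
θ=304°:   branch + wants cross > 0 → take C=(6.6882,6.1670) (cross=59.561)
θ=304°: ex = (C−B)/|BC| = (0.5011,0.8654); ey = (-0.8654,0.5011)
θ=304°: P = B + -1.25·ex + 2.66·ey = (-1.2507,-2.2361)

θ=21°: 0.23 2.50
θ=76°: -1.50 4.83
θ=144°: -4.71 3.62
θ=304°: -1.25 -2.24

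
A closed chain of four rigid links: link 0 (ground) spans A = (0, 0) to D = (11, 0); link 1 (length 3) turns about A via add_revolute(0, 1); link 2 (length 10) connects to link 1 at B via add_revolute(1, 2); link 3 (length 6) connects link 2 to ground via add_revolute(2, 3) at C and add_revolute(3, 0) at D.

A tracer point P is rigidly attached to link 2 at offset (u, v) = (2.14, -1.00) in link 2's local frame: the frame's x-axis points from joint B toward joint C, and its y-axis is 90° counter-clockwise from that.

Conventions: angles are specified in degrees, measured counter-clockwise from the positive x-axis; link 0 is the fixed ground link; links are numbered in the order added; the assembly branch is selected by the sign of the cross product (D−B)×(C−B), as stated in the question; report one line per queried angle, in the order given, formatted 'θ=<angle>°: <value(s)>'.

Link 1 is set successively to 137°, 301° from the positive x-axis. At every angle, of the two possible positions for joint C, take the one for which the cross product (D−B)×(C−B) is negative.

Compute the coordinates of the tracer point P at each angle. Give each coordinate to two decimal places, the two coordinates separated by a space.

A=(0,0), D=(11.00,0)
θ=137°: B = A + 3.00·(cos137°, sin137°) = (-2.1941, 2.0460)
θ=137°: |BD| = 13.3518
θ=137°: circle(B,10.00) ∩ circle(D,6.00): a=9.0726, h=4.2058
θ=137°:   candidates: C₊=(7.4158,4.8118) cross=56.154; C₋=(6.1269,-3.5004) cross=-56.154
θ=137°:   branch - wants cross < 0 → take C=(6.1269,-3.5004) (cross=-56.154)
θ=137°: ex = (C−B)/|BC| = (0.8321,-0.5546); ey = (0.5546,0.8321)
θ=137°: P = B + 2.14·ex + -1.00·ey = (-0.9680,0.0270)
θ=301°: B = A + 3.00·(cos301°, sin301°) = (1.5451, -2.5715)
θ=301°: |BD| = 9.7983
θ=301°: circle(B,10.00) ∩ circle(D,6.00): a=8.1650, h=5.7734
θ=301°:   candidates: C₊=(7.9088,5.1424) cross=56.570; C₋=(10.9391,-5.9997) cross=-56.570
θ=301°:   branch - wants cross < 0 → take C=(10.9391,-5.9997) (cross=-56.570)
θ=301°: ex = (C−B)/|BC| = (0.9394,-0.3428); ey = (0.3428,0.9394)
θ=301°: P = B + 2.14·ex + -1.00·ey = (3.2126,-4.2445)

θ=137°: -0.97 0.03
θ=301°: 3.21 -4.24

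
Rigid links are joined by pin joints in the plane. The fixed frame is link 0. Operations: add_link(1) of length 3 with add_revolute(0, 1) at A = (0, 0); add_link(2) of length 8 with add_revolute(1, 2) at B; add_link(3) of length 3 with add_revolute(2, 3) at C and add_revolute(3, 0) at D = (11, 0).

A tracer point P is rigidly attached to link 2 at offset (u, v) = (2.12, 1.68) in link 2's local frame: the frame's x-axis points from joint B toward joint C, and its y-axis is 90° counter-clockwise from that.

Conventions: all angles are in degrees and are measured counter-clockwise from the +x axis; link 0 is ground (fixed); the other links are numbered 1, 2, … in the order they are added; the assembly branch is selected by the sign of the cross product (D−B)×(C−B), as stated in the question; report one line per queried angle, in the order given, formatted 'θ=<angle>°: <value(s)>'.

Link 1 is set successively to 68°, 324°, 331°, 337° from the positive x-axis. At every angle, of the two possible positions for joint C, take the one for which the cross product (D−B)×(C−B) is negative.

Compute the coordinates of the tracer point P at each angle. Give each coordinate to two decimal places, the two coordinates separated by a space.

A=(0,0), D=(11.00,0)
θ=68°: B = A + 3.00·(cos68°, sin68°) = (1.1238, 2.7816)
θ=68°: |BD| = 10.2604
θ=68°: circle(B,8.00) ∩ circle(D,3.00): a=7.8104, h=1.7313
θ=68°:   candidates: C₊=(9.1111,2.3307) cross=17.764; C₋=(8.1724,-1.0023) cross=-17.764
θ=68°:   branch - wants cross < 0 → take C=(8.1724,-1.0023) (cross=-17.764)
θ=68°: ex = (C−B)/|BC| = (0.8811,-0.4730); ey = (0.4730,0.8811)
θ=68°: P = B + 2.12·ex + 1.68·ey = (3.7863,3.2590)
θ=324°: B = A + 3.00·(cos324°, sin324°) = (2.4271, -1.7634)
θ=324°: |BD| = 8.7524
θ=324°: circle(B,8.00) ∩ circle(D,3.00): a=7.5182, h=2.7344
θ=324°:   candidates: C₊=(9.2402,2.4296) cross=23.932; C₋=(10.3420,-2.9269) cross=-23.932
θ=324°:   branch - wants cross < 0 → take C=(10.3420,-2.9269) (cross=-23.932)
θ=324°: ex = (C−B)/|BC| = (0.9894,-0.1454); ey = (0.1454,0.9894)
θ=324°: P = B + 2.12·ex + 1.68·ey = (4.7689,-0.4096)
θ=331°: B = A + 3.00·(cos331°, sin331°) = (2.6239, -1.4544)
θ=331°: |BD| = 8.5015
θ=331°: circle(B,8.00) ∩ circle(D,3.00): a=7.4855, h=2.8227
θ=331°:   candidates: C₊=(9.5161,2.6073) cross=23.997; C₋=(10.4819,-2.9549) cross=-23.997
θ=331°:   branch - wants cross < 0 → take C=(10.4819,-2.9549) (cross=-23.997)
θ=331°: ex = (C−B)/|BC| = (0.9823,-0.1876); ey = (0.1876,0.9823)
θ=331°: P = B + 2.12·ex + 1.68·ey = (5.0213,-0.2019)
θ=337°: B = A + 3.00·(cos337°, sin337°) = (2.7615, -1.1722)
θ=337°: |BD| = 8.3215
θ=337°: circle(B,8.00) ∩ circle(D,3.00): a=7.4654, h=2.8753
θ=337°:   candidates: C₊=(9.7475,2.7260) cross=23.927; C₋=(10.5575,-2.9672) cross=-23.927
θ=337°:   branch - wants cross < 0 → take C=(10.5575,-2.9672) (cross=-23.927)
θ=337°: ex = (C−B)/|BC| = (0.9745,-0.2244); ey = (0.2244,0.9745)
θ=337°: P = B + 2.12·ex + 1.68·ey = (5.2044,-0.0107)

θ=68°: 3.79 3.26
θ=324°: 4.77 -0.41
θ=331°: 5.02 -0.20
θ=337°: 5.20 -0.01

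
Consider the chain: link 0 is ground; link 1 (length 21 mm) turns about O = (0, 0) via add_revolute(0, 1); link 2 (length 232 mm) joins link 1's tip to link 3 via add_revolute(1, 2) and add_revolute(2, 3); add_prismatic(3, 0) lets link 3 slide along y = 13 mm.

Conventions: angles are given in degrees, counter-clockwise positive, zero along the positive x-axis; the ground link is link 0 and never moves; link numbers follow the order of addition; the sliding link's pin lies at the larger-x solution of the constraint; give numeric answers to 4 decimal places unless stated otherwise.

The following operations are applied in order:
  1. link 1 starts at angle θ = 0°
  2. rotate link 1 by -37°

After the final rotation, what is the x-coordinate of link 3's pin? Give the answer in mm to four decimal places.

geometry: r = 21 mm, L = 232 mm, e = 13 mm; θ starts at 0°
rotate link 1 by -37°: θ ← 0° -37° = -37°
crank pin P = (r cos θ, r sin θ) = (16.771346, -12.638115)
h = r sin θ − e = -12.638115 − 13 = -25.638115
x = r cos θ + √(L² − h²) = 16.771346 + 230.579026 = 247.350371

247.3504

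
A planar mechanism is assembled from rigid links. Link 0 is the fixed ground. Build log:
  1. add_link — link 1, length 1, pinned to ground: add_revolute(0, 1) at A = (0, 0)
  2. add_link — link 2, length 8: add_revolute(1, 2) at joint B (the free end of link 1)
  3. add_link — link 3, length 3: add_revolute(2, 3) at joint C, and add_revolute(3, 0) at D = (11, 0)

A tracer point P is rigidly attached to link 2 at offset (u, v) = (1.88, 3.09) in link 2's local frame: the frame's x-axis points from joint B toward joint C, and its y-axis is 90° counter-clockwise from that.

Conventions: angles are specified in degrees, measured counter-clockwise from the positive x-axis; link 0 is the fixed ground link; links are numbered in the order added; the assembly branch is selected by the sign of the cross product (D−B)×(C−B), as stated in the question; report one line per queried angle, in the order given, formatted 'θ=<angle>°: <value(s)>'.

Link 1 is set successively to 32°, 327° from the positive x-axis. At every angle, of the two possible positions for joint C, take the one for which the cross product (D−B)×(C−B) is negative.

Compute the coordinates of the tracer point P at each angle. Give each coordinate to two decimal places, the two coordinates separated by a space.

A=(0,0), D=(11.00,0)
θ=32°: B = A + 1.00·(cos32°, sin32°) = (0.8480, 0.5299)
θ=32°: |BD| = 10.1658
θ=32°: circle(B,8.00) ∩ circle(D,3.00): a=7.7880, h=1.8293
θ=32°:   candidates: C₊=(8.7209,1.9508) cross=18.596; C₋=(8.5301,-1.7029) cross=-18.596
θ=32°:   branch - wants cross < 0 → take C=(8.5301,-1.7029) (cross=-18.596)
θ=32°: ex = (C−B)/|BC| = (0.9603,-0.2791); ey = (0.2791,0.9603)
θ=32°: P = B + 1.88·ex + 3.09·ey = (3.5158,2.9724)
θ=327°: B = A + 1.00·(cos327°, sin327°) = (0.8387, -0.5446)
θ=327°: |BD| = 10.1759
θ=327°: circle(B,8.00) ∩ circle(D,3.00): a=7.7904, h=1.8192
θ=327°:   candidates: C₊=(8.5206,1.6889) cross=18.512; C₋=(8.7153,-1.9442) cross=-18.512
θ=327°:   branch - wants cross < 0 → take C=(8.7153,-1.9442) (cross=-18.512)
θ=327°: ex = (C−B)/|BC| = (0.9846,-0.1750); ey = (0.1750,0.9846)
θ=327°: P = B + 1.88·ex + 3.09·ey = (3.2303,2.1688)

θ=32°: 3.52 2.97
θ=327°: 3.23 2.17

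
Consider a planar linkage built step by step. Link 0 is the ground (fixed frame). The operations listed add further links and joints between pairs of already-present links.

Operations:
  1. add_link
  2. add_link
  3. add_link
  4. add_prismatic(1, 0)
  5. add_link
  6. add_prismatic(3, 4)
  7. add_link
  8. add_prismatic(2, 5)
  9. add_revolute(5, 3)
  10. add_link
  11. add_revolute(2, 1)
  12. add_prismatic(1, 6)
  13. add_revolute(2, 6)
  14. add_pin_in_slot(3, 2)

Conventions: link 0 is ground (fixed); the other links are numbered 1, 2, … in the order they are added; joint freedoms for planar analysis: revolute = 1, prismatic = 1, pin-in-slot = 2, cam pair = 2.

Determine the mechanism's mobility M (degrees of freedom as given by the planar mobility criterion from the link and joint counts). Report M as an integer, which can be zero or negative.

link 0 = ground. State L|J1|J2 = 1|0|0
+link1  2|0|0
+link2  3|0|0
+link3  4|0|0
P(1,0) f=1→J1  4|1|0
+link4  5|1|0
P(3,4) f=1→J1  5|2|0
+link5  6|2|0
P(2,5) f=1→J1  6|3|0
R(5,3) f=1→J1  6|4|0
+link6  7|4|0
R(2,1) f=1→J1  7|5|0
P(1,6) f=1→J1  7|6|0
R(2,6) f=1→J1  7|7|0
PS(3,2) f=2→J2  7|7|1
M = 3(7−1)−2·7−1 = 18−14−1 = 3

M = 3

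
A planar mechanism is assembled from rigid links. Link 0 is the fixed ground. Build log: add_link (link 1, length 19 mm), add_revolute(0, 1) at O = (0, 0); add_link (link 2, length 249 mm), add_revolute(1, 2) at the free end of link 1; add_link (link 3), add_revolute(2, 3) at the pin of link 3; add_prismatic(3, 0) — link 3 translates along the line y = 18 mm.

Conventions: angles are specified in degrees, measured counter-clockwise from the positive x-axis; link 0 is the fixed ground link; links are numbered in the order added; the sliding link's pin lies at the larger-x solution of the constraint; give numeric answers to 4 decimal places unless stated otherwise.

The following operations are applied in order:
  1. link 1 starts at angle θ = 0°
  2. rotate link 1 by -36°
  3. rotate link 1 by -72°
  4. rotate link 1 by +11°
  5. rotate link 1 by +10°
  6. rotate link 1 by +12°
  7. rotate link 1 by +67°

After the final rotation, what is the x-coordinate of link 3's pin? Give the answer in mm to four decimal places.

geometry: r = 19 mm, L = 249 mm, e = 18 mm; θ starts at 0°
rotate link 1 by -36°: θ ← 0° -36° = -36°
rotate link 1 by -72°: θ ← -36° -72° = -108°
rotate link 1 by +11°: θ ← -108° +11° = -97°
rotate link 1 by +10°: θ ← -97° +10° = -87°
rotate link 1 by +12°: θ ← -87° +12° = -75°
rotate link 1 by +67°: θ ← -75° +67° = -8°
crank pin P = (r cos θ, r sin θ) = (18.815093, -2.644289)
h = r sin θ − e = -2.644289 − 18 = -20.644289
x = r cos θ + √(L² − h²) = 18.815093 + 248.142728 = 266.957821

266.9578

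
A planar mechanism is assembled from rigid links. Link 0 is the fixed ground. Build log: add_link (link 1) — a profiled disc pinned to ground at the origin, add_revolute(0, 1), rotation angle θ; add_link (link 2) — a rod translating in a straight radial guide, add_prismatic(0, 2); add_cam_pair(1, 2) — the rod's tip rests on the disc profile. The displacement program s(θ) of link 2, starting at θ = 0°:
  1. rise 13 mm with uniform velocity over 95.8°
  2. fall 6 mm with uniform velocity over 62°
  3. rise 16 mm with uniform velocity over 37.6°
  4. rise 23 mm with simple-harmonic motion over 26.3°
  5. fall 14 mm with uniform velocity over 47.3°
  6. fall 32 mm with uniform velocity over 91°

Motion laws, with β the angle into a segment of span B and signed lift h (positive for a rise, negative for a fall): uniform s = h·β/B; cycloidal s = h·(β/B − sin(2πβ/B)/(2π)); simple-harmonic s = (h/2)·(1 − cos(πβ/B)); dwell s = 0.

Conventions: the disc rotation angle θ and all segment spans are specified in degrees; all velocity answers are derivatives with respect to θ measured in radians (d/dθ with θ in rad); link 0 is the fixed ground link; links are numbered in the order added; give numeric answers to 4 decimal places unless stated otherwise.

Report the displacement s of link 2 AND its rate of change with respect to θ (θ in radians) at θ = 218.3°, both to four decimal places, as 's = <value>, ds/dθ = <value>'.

seg 1 [0°–95.8°] uniform, h=13: full span → s += 13 → s = 13.0000
seg 2 [95.8°–157.8°] uniform, h=-6: full span → s += -6 → s = 7.0000
seg 3 [157.8°–195.4°] uniform, h=16: full span → s += 16 → s = 23.0000
seg 4 [195.4°–221.7°] simple-harmonic, h=23: θ=218.3° here. β=22.9, B=26.3. 23/2·(1 − cos(π·0.8707)) = 22.0645 → s = 45.0645
velocity in seg [195.4°–221.7°] (simple-harmonic), θ in radians: β = 22.9° = 0.3997 rad, B = 26.3° = 0.4590 rad; ds/dθ = (πh/(2B)) sin(πβ/B) = (π·23/(2·0.4590)) sin(π·0.8707) = 31.094386 mm/rad

s = 45.0645, ds/dθ = 31.0944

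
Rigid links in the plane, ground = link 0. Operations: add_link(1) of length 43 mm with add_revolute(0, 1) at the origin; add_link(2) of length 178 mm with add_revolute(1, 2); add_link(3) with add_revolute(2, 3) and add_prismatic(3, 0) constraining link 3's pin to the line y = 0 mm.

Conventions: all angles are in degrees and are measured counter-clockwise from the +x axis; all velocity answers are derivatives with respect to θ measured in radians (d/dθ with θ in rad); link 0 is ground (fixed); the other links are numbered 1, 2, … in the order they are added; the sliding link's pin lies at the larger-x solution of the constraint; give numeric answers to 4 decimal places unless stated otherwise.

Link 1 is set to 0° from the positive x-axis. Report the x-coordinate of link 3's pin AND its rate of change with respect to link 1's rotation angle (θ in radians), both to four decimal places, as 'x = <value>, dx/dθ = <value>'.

geometry: r = 43 mm, L = 178 mm, e = 0 mm
crank pin P = (r cos θ, r sin θ) = (43.000000, 0.000000)
h = r sin θ − e = 0.000000 − 0 = 0.000000
x = r cos θ + √(L² − h²) = 43.000000 + 178.000000 = 221.000000
dx/dθ = −r sin θ − h·r cos θ/√(L² − h²) (θ in radians; h = 0.000000) = -0.000000

x = 221.0000, dx/dθ = -0.0000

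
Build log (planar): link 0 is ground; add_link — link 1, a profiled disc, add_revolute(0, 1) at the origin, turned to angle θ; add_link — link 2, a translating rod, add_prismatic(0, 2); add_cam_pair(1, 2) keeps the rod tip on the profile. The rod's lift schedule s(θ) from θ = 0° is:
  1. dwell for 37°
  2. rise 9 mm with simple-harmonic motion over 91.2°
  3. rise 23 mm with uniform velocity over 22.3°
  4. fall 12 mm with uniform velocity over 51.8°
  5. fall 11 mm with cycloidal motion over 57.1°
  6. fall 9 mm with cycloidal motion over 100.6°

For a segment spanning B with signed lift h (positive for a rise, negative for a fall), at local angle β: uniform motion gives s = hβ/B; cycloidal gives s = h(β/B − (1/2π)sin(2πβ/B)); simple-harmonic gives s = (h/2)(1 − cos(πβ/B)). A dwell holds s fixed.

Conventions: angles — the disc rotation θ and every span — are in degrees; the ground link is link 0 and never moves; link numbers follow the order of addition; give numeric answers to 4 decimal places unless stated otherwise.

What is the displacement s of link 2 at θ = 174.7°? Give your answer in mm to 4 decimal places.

seg 1 [0°–37°] dwell: s stays 0.0000
seg 2 [37°–128.2°] simple-harmonic, h=9: full span → s += 9 → s = 9.0000
seg 3 [128.2°–150.5°] uniform, h=23: full span → s += 23 → s = 32.0000
seg 4 [150.5°–202.3°] uniform, h=-12: θ=174.7° here. β=24.2, B=51.8. -12·24.2/51.8 = -5.6062 → s = 26.3938

26.3938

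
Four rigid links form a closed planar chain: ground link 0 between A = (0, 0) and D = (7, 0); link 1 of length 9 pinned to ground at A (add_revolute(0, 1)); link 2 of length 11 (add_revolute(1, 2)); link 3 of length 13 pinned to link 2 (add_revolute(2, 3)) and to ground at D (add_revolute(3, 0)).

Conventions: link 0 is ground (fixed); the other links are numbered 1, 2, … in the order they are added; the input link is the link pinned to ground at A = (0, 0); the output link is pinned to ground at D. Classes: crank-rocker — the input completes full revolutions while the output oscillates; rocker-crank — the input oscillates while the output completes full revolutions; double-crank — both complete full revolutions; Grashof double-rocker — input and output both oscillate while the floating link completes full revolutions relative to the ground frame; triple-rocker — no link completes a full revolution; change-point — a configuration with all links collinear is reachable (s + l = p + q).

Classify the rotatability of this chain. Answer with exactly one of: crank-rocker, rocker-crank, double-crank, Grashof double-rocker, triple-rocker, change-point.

lengths: ground=7, input=9, coupler=11, output=13
sorted: s=7 (shortest), l=13 (longest), p+q=20
s + l = 20 vs p + q = 20
s + l = p + q → change-point (collinear configuration reachable)

change-point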